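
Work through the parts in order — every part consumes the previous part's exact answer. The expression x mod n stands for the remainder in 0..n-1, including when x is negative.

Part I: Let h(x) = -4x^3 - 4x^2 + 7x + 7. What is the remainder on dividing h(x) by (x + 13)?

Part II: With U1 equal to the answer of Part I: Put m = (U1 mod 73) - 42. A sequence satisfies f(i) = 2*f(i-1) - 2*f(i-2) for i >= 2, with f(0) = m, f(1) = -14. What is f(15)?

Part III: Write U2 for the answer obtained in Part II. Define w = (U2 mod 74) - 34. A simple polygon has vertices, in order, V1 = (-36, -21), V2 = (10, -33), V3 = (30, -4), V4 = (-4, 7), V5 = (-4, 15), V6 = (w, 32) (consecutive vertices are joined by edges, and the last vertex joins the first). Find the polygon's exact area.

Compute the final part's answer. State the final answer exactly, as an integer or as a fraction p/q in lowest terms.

1659

Part I: remainder = value at the root: -4*(-13)^3 - 4*(-13)^2 + 7*(-13)^1 + 7 = (8788) + (-676) + (-91) + (7) = 8028; answer 8028
Part II: U1 = 8028; m = 29; f(2) = 2*(-14) - 2*(29) = -86; iterating: f(2)=-86, f(3)=-144, f(4)=-116, f(5)=56, f(6)=344, f(7)=576, f(8)=464, f(9)=-224, f(10)=-1376, f(11)=-2304, f(12)=-1856, f(13)=896, f(14)=5504, f(15)=9216; answer 9216
Part III: U2 = 9216; w = 6; cross terms: (-36*-33 - 10*-21)=1398, (10*-4 - 30*-33)=950, (30*7 - -4*-4)=194, (-4*15 - -4*7)=-32, (-4*32 - 6*15)=-218, (6*-21 - -36*32)=1026; twice the area = |3318| = 3318; area = 1659; answer 1659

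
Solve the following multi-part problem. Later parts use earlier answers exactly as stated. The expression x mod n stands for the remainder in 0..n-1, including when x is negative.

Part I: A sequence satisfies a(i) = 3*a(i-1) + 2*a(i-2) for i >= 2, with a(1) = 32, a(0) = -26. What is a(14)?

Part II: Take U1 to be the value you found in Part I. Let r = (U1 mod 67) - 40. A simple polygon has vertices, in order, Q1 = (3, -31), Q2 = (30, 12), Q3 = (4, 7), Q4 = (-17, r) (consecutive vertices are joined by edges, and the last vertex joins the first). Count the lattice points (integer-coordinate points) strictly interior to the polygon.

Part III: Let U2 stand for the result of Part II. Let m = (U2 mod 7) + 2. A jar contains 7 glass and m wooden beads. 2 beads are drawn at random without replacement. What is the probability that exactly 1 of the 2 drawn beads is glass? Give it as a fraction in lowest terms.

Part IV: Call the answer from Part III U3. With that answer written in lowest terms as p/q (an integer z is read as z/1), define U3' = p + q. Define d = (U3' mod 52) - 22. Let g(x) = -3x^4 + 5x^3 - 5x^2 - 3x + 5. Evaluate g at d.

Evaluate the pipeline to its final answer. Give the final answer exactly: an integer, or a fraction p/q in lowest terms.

Part I: a(2) = 3*(32) + 2*(-26) = 44; iterating: a(2)=44, a(3)=196, a(4)=676, a(5)=2420, a(6)=8612, a(7)=30676, a(8)=109252, a(9)=389108, a(10)=1385828, a(11)=4935700, a(12)=17578756, a(13)=62607668, a(14)=222980516; answer 222980516
Part II: U1 = 222980516; r = -13; cross terms: (3*12 - 30*-31)=966, (30*7 - 4*12)=162, (4*-13 - -17*7)=67, (-17*-31 - 3*-13)=566; twice the area = |1761| = 1761; area = 1761/2; boundary points = 1 + 1 + 1 + 2 = 5; strictly interior points = area - boundary/2 + 1 = 879; answer 879
Part III: U2 = 879; m = 6; total draws C(13,2) = 78; favorable C(7,1)*C(6,1) = 42; P = 7/13; answer 7/13
Part IV: U3 = 7/13; threaded value p + q = 20; d = -2; -3*(-2)^4 + 5*(-2)^3 - 5*(-2)^2 - 3*(-2)^1 + 5 = (-48) + (-40) + (-20) + (6) + (5) = -97; answer -97

-97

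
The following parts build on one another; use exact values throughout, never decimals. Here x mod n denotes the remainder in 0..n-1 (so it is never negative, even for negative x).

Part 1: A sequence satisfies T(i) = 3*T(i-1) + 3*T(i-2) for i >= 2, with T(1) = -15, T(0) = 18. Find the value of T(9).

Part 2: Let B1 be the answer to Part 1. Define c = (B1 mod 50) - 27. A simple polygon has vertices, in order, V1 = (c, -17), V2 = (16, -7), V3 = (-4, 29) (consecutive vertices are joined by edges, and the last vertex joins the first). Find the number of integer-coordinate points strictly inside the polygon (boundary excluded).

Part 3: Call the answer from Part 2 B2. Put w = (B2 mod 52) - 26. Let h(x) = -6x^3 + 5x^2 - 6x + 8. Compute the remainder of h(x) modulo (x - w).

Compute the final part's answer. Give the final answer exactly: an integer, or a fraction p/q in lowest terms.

-33472

Part 1: T(2) = 3*(-15) + 3*(18) = 9; iterating: T(2)=9, T(3)=-18, T(4)=-27, T(5)=-135, T(6)=-486, T(7)=-1863, T(8)=-7047, T(9)=-26730; answer -26730
Part 2: B1 = -26730; c = -7; cross terms: (-7*-7 - 16*-17)=321, (16*29 - -4*-7)=436, (-4*-17 - -7*29)=271; twice the area = |1028| = 1028; area = 514; boundary points = 1 + 4 + 1 = 6; strictly interior points = area - boundary/2 + 1 = 512; answer 512
Part 3: B2 = 512; w = 18; remainder = value at the root: -6*(18)^3 + 5*(18)^2 - 6*(18)^1 + 8 = (-34992) + (1620) + (-108) + (8) = -33472; answer -33472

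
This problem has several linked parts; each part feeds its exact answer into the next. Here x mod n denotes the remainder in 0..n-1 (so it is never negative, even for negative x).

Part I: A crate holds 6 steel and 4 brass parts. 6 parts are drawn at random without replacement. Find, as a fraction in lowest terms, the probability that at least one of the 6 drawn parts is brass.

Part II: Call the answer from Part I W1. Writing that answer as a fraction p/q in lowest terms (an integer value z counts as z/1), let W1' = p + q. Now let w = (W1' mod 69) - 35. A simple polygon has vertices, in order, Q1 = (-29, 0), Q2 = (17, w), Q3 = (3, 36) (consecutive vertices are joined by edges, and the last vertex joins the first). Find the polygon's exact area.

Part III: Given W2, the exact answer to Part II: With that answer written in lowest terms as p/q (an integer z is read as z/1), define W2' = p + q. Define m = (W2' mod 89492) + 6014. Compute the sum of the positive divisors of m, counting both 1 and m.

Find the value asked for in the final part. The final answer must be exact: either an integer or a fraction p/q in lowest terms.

9768

Part I: total draws C(10,6) = 210; complement C(6,6) = 1; favorable 210 - 1 = 209; P = 209/210; answer 209/210
Part II: W1 = 209/210; threaded value p + q = 419; w = -30; cross terms: (-29*-30 - 17*0)=870, (17*36 - 3*-30)=702, (3*0 - -29*36)=1044; twice the area = |2616| = 2616; area = 1308; answer 1308
Part III: W2 = 1308; threaded value p + q = 1309; m = 7323; 7323 = 3 * 2441; sigma = (1 + 3) * (1 + 2441) = 4 * 2442 = 9768; answer 9768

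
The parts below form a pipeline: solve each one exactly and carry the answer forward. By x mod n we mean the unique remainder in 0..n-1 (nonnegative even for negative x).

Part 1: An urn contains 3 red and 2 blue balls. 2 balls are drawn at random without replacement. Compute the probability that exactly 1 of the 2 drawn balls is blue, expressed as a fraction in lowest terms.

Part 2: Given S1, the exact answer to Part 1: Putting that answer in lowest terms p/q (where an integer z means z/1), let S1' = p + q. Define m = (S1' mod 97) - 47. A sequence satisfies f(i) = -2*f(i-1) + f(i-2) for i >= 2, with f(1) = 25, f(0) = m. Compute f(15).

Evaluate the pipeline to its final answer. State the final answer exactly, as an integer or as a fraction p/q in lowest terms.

Part 1: total draws C(5,2) = 10; favorable C(2,1)*C(3,1) = 6; P = 3/5; answer 3/5
Part 2: S1 = 3/5; threaded value p + q = 8; m = -39; f(2) = -2*(25) + 1*(-39) = -89; iterating: f(2)=-89, f(3)=203, f(4)=-495, f(5)=1193, f(6)=-2881, f(7)=6955, f(8)=-16791, f(9)=40537, f(10)=-97865, f(11)=236267, f(12)=-570399, f(13)=1377065, f(14)=-3324529, f(15)=8026123; answer 8026123

8026123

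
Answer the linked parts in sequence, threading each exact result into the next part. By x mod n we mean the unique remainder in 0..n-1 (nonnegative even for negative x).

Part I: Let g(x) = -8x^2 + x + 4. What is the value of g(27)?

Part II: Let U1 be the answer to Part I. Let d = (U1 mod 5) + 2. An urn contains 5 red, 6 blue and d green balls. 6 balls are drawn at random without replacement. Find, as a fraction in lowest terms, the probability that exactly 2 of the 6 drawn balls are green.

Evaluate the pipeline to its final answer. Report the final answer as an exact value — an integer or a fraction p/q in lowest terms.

2475/6188

Part I: -8*(27)^2 + 1*(27)^1 + 4 = (-5832) + (27) + (4) = -5801; answer -5801
Part II: U1 = -5801; d = 6; total draws C(17,6) = 12376; favorable C(6,2)*C(11,4) = 4950; P = 2475/6188; answer 2475/6188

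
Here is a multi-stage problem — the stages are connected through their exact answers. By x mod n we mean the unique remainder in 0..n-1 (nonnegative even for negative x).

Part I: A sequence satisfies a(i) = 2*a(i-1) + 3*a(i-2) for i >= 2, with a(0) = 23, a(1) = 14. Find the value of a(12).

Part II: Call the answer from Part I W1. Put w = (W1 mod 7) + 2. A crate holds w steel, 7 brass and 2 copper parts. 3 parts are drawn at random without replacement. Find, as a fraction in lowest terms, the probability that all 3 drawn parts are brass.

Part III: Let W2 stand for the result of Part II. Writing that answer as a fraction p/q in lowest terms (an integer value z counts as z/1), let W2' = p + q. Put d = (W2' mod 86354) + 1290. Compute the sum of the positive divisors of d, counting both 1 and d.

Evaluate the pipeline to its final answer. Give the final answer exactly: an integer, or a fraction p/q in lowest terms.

Part I: a(2) = 2*(14) + 3*(23) = 97; iterating: a(2)=97, a(3)=236, a(4)=763, a(5)=2234, a(6)=6757, a(7)=20216, a(8)=60703, a(9)=182054, a(10)=546217, a(11)=1638596, a(12)=4915843; answer 4915843
Part II: W1 = 4915843; w = 4; total draws C(13,3) = 286; favorable C(7,3) = 35; P = 35/286; answer 35/286
Part III: W2 = 35/286; threaded value p + q = 321; d = 1611; 1611 = 3^2 * 179; sigma = (1 + 3 + 9) * (1 + 179) = 13 * 180 = 2340; answer 2340

2340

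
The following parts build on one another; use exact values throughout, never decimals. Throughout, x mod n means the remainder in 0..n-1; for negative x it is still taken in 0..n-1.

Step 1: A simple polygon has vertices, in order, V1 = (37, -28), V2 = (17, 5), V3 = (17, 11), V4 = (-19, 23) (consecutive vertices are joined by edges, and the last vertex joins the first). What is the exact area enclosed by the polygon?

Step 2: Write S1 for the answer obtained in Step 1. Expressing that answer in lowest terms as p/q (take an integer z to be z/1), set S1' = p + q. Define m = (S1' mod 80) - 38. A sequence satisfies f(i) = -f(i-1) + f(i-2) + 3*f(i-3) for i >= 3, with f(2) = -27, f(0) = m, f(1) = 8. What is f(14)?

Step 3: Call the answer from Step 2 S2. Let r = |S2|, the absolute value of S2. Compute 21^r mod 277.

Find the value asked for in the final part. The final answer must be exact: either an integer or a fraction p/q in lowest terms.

250

Step 1: cross terms: (37*5 - 17*-28)=661, (17*11 - 17*5)=102, (17*23 - -19*11)=600, (-19*-28 - 37*23)=-319; twice the area = |1044| = 1044; area = 522; answer 522
Step 2: S1 = 522; threaded value p + q = 523; m = 5; f(3) = -1*(-27) + 1*(8) + 3*(5) = 50; iterating: f(3)=50, f(4)=-53, f(5)=22, f(6)=75, f(7)=-212, f(8)=353, f(9)=-340, f(10)=57, f(11)=662, f(12)=-1625, f(13)=2458, f(14)=-2097; answer -2097
Step 3: S2 = -2097; r = 2097; squarings mod 277: 21^1=21, 21^2=164, 21^4=27, 21^8=175, 21^16=155, 21^32=203, 21^64=213, 21^128=218, 21^256=157, 21^512=273, 21^1024=16, 21^2048=256; 21^2097 = 21^1 * 21^16 * 21^32 * 21^2048 = 250 (mod 277); answer 250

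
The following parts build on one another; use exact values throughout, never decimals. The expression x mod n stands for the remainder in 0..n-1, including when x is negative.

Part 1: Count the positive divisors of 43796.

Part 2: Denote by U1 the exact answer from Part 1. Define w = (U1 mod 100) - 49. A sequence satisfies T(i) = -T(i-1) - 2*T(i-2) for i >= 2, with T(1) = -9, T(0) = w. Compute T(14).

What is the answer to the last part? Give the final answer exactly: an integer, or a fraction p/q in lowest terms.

-905

Part 1: 43796 = 2^2 * 10949; number of divisors = (2+1) * (1+1) = 6; answer 6
Part 2: U1 = 6; w = -43; T(2) = -1*(-9) - 2*(-43) = 95; iterating: T(2)=95, T(3)=-77, T(4)=-113, T(5)=267, T(6)=-41, T(7)=-493, T(8)=575, T(9)=411, T(10)=-1561, T(11)=739, T(12)=2383, T(13)=-3861, T(14)=-905; answer -905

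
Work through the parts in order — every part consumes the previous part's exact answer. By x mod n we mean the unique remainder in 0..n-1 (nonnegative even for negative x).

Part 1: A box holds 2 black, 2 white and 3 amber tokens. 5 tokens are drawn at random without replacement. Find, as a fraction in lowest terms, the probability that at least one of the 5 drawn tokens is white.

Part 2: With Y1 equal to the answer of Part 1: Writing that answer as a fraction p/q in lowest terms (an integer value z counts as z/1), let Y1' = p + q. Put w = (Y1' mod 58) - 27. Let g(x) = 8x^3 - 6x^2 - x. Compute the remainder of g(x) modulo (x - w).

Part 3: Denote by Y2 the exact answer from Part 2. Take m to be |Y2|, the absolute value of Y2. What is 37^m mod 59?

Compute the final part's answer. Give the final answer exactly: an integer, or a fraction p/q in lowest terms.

Part 1: total draws C(7,5) = 21; complement C(5,5) = 1; favorable 21 - 1 = 20; P = 20/21; answer 20/21
Part 2: Y1 = 20/21; threaded value p + q = 41; w = 14; remainder = value at the root: 8*(14)^3 - 6*(14)^2 - 1*(14)^1 = (21952) + (-1176) + (-14) = 20762; answer 20762
Part 3: Y2 = 20762; m = 20762; squarings mod 59: 37^1=37, 37^2=12, 37^4=26, 37^8=27, 37^16=21, 37^32=28, 37^64=17, 37^128=53, 37^256=36, 37^512=57, 37^1024=4, 37^2048=16, 37^4096=20, 37^8192=46, 37^16384=51; 37^20762 = 37^2 * 37^8 * 37^16 * 37^256 * 37^4096 * 37^16384 = 5 (mod 59); answer 5

5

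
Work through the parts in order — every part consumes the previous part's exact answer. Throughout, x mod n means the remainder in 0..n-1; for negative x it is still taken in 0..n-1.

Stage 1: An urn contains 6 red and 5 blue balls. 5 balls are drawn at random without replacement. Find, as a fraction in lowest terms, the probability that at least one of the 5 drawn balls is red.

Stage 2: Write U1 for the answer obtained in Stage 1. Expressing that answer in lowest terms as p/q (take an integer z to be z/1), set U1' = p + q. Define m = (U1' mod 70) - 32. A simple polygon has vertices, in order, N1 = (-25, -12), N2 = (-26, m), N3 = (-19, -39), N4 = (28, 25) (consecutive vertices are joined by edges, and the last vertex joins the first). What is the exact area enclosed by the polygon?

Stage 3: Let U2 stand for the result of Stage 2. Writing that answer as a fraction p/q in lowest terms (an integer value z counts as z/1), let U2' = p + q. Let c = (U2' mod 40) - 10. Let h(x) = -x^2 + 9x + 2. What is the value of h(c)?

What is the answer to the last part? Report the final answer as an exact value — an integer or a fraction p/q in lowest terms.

Stage 1: total draws C(11,5) = 462; complement C(5,5) = 1; favorable 462 - 1 = 461; P = 461/462; answer 461/462
Stage 2: U1 = 461/462; threaded value p + q = 923; m = -19; cross terms: (-25*-19 - -26*-12)=163, (-26*-39 - -19*-19)=653, (-19*25 - 28*-39)=617, (28*-12 - -25*25)=289; twice the area = |1722| = 1722; area = 861; answer 861
Stage 3: U2 = 861; threaded value p + q = 862; c = 12; -1*(12)^2 + 9*(12)^1 + 2 = (-144) + (108) + (2) = -34; answer -34

-34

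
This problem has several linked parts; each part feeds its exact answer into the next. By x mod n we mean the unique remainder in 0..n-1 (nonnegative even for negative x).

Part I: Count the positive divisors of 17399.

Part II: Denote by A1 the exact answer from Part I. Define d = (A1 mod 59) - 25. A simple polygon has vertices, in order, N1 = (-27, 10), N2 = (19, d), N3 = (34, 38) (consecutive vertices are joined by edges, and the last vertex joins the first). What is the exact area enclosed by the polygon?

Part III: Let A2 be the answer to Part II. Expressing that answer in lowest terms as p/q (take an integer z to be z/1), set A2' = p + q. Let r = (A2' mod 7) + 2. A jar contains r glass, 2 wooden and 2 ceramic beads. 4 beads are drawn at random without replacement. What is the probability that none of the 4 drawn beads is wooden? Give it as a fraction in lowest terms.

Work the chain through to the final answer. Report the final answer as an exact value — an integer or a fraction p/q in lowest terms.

5/18

Part I: 17399 = 127 * 137; number of divisors = (1+1) * (1+1) = 4; answer 4
Part II: A1 = 4; d = -21; cross terms: (-27*-21 - 19*10)=377, (19*38 - 34*-21)=1436, (34*10 - -27*38)=1366; twice the area = |3179| = 3179; area = 3179/2; answer 3179/2
Part III: A2 = 3179/2; threaded value p + q = 3181; r = 5; total draws C(9,4) = 126; favorable C(7,4) = 35; P = 5/18; answer 5/18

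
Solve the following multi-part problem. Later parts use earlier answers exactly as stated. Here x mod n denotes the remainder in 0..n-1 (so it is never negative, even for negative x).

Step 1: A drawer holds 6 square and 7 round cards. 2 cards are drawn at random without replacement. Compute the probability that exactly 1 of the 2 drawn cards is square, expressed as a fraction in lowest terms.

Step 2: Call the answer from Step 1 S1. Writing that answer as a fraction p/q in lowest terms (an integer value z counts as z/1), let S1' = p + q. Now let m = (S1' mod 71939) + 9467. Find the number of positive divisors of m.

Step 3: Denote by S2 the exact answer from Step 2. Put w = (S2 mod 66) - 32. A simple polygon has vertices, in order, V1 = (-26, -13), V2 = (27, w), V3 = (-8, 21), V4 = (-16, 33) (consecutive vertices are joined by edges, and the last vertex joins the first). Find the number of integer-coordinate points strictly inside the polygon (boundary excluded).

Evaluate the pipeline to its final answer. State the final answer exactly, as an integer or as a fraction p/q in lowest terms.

Step 1: total draws C(13,2) = 78; favorable C(6,1)*C(7,1) = 42; P = 7/13; answer 7/13
Step 2: S1 = 7/13; threaded value p + q = 20; m = 9487; 9487 = 53 * 179; number of divisors = (1+1) * (1+1) = 4; answer 4
Step 3: S2 = 4; w = -28; cross terms: (-26*-28 - 27*-13)=1079, (27*21 - -8*-28)=343, (-8*33 - -16*21)=72, (-16*-13 - -26*33)=1066; twice the area = |2560| = 2560; area = 1280; boundary points = 1 + 7 + 4 + 2 = 14; strictly interior points = area - boundary/2 + 1 = 1274; answer 1274

1274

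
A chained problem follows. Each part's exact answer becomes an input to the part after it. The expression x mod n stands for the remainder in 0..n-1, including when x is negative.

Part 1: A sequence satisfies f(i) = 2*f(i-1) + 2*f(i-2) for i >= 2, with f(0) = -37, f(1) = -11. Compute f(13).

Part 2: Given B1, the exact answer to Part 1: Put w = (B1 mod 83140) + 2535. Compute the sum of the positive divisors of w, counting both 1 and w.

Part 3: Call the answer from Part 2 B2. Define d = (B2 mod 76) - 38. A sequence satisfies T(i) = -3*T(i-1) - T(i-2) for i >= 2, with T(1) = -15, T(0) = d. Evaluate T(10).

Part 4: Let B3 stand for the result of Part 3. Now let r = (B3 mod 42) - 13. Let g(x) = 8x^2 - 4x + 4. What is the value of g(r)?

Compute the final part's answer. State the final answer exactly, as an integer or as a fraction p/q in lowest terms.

Part 1: f(2) = 2*(-11) + 2*(-37) = -96; iterating: f(2)=-96, f(3)=-214, f(4)=-620, f(5)=-1668, f(6)=-4576, f(7)=-12488, f(8)=-34128, f(9)=-93232, f(10)=-254720, f(11)=-695904, f(12)=-1901248, f(13)=-5194304; answer -5194304
Part 2: B1 = -5194304; w = 46051; 46051 is prime, so its only divisors are 1 and 46051; sigma = 1 + 46051 = 46052; answer 46052
Part 3: B2 = 46052; d = 34; T(2) = -3*(-15) - 1*(34) = 11; iterating: T(2)=11, T(3)=-18, T(4)=43, T(5)=-111, T(6)=290, T(7)=-759, T(8)=1987, T(9)=-5202, T(10)=13619; answer 13619
Part 4: B3 = 13619; r = -2; 8*(-2)^2 - 4*(-2)^1 + 4 = (32) + (8) + (4) = 44; answer 44

44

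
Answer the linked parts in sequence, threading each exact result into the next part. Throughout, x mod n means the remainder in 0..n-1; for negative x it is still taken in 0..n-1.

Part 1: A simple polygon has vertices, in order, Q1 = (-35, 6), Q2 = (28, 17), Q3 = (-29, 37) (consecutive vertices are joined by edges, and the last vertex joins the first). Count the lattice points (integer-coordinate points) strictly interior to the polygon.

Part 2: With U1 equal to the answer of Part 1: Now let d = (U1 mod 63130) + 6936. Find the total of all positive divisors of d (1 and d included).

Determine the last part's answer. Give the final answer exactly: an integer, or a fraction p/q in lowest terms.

Part 1: cross terms: (-35*17 - 28*6)=-763, (28*37 - -29*17)=1529, (-29*6 - -35*37)=1121; twice the area = |1887| = 1887; area = 1887/2; boundary points = 1 + 1 + 1 = 3; strictly interior points = area - boundary/2 + 1 = 943; answer 943
Part 2: U1 = 943; d = 7879; 7879 is prime, so its only divisors are 1 and 7879; sigma = 1 + 7879 = 7880; answer 7880

7880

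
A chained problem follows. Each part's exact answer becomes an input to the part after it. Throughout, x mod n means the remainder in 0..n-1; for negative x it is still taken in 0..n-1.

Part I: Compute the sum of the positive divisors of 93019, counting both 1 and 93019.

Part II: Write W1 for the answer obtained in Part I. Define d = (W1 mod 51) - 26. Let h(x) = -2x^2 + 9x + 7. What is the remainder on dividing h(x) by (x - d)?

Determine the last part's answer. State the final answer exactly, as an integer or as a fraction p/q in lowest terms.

Part I: 93019 = 167 * 557; sigma = (1 + 167) * (1 + 557) = 168 * 558 = 93744; answer 93744
Part II: W1 = 93744; d = -20; remainder = value at the root: -2*(-20)^2 + 9*(-20)^1 + 7 = (-800) + (-180) + (7) = -973; answer -973

-973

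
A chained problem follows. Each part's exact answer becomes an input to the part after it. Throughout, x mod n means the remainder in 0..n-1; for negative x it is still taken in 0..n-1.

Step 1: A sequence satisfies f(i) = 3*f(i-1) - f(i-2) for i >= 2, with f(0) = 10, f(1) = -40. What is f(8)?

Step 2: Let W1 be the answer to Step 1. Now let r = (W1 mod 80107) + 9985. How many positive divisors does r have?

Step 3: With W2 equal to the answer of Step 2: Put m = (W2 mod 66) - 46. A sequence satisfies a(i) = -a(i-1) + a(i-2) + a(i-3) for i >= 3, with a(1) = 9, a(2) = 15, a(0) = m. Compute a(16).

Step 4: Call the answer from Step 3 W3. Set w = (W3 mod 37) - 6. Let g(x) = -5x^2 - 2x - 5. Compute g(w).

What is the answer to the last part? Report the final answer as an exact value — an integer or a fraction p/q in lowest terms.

-3981

Step 1: f(2) = 3*(-40) - 1*(10) = -130; iterating: f(2)=-130, f(3)=-350, f(4)=-920, f(5)=-2410, f(6)=-6310, f(7)=-16520, f(8)=-43250; answer -43250
Step 2: W1 = -43250; r = 46842; 46842 = 2 * 3 * 37 * 211; number of divisors = (1+1) * (1+1) * (1+1) * (1+1) = 16; answer 16
Step 3: W2 = 16; m = -30; a(3) = -1*(15) + 1*(9) + 1*(-30) = -36; iterating: a(3)=-36, a(4)=60, a(5)=-81, a(6)=105, a(7)=-126, a(8)=150, a(9)=-171, a(10)=195, a(11)=-216, a(12)=240, a(13)=-261, a(14)=285, a(15)=-306, a(16)=330; answer 330
Step 4: W3 = 330; w = 28; -5*(28)^2 - 2*(28)^1 - 5 = (-3920) + (-56) + (-5) = -3981; answer -3981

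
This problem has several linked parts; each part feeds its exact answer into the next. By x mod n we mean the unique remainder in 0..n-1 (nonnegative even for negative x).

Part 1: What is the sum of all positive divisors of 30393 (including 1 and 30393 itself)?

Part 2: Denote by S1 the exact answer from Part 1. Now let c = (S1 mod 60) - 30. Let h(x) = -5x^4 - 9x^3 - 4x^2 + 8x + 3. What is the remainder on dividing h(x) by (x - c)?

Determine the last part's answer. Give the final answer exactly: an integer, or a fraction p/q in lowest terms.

Part 1: 30393 = 3^2 * 11 * 307; sigma = (1 + 3 + 9) * (1 + 11) * (1 + 307) = 13 * 12 * 308 = 48048; answer 48048
Part 2: S1 = 48048; c = 18; remainder = value at the root: -5*(18)^4 - 9*(18)^3 - 4*(18)^2 + 8*(18)^1 + 3 = (-524880) + (-52488) + (-1296) + (144) + (3) = -578517; answer -578517

-578517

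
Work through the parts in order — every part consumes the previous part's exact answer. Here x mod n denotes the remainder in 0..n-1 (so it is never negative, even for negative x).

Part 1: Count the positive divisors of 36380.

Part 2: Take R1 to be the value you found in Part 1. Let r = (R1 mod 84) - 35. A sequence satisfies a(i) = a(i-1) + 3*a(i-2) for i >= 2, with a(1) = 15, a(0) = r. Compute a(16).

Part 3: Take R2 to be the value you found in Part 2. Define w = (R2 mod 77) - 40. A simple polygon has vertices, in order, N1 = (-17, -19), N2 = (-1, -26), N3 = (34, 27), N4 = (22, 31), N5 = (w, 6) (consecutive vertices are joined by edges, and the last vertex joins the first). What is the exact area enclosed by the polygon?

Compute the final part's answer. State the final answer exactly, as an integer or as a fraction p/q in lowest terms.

787

Part 1: 36380 = 2^2 * 5 * 17 * 107; number of divisors = (2+1) * (1+1) * (1+1) * (1+1) = 24; answer 24
Part 2: R1 = 24; r = -11; a(2) = 1*(15) + 3*(-11) = -18; iterating: a(2)=-18, a(3)=27, a(4)=-27, a(5)=54, a(6)=-27, a(7)=135, a(8)=54, a(9)=459, a(10)=621, a(11)=1998, a(12)=3861, a(13)=9855, a(14)=21438, a(15)=51003, a(16)=115317; answer 115317
Part 3: R2 = 115317; w = 8; cross terms: (-17*-26 - -1*-19)=423, (-1*27 - 34*-26)=857, (34*31 - 22*27)=460, (22*6 - 8*31)=-116, (8*-19 - -17*6)=-50; twice the area = |1574| = 1574; area = 787; answer 787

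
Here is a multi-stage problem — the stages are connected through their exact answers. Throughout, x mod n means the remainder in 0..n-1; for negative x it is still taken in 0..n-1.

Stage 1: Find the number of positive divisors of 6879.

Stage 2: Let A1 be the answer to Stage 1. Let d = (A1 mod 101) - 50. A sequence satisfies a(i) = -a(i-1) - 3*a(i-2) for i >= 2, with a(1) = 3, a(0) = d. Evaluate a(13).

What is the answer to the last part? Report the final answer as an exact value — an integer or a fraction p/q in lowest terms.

-23877

Stage 1: 6879 = 3 * 2293; number of divisors = (1+1) * (1+1) = 4; answer 4
Stage 2: A1 = 4; d = -46; a(2) = -1*(3) - 3*(-46) = 135; iterating: a(2)=135, a(3)=-144, a(4)=-261, a(5)=693, a(6)=90, a(7)=-2169, a(8)=1899, a(9)=4608, a(10)=-10305, a(11)=-3519, a(12)=34434, a(13)=-23877; answer -23877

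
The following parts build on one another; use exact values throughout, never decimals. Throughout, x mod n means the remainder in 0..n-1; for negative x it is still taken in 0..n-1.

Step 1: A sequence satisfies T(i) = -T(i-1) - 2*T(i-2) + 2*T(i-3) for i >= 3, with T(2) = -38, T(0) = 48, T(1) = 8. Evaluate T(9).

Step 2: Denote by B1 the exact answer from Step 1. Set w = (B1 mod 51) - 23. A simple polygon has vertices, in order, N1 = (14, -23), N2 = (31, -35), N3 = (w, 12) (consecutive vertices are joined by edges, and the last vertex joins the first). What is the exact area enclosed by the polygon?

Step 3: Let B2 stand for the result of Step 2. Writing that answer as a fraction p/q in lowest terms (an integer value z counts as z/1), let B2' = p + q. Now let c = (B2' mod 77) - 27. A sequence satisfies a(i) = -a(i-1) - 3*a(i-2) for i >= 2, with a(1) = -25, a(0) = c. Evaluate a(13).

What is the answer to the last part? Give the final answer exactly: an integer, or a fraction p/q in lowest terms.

14015

Step 1: T(3) = -1*(-38) - 2*(8) + 2*(48) = 118; iterating: T(3)=118, T(4)=-26, T(5)=-286, T(6)=574, T(7)=-54, T(8)=-1666, T(9)=2922; answer 2922
Step 2: B1 = 2922; w = -8; cross terms: (14*-35 - 31*-23)=223, (31*12 - -8*-35)=92, (-8*-23 - 14*12)=16; twice the area = |331| = 331; area = 331/2; answer 331/2
Step 3: B2 = 331/2; threaded value p + q = 333; c = -2; a(2) = -1*(-25) - 3*(-2) = 31; iterating: a(2)=31, a(3)=44, a(4)=-137, a(5)=5, a(6)=406, a(7)=-421, a(8)=-797, a(9)=2060, a(10)=331, a(11)=-6511, a(12)=5518, a(13)=14015; answer 14015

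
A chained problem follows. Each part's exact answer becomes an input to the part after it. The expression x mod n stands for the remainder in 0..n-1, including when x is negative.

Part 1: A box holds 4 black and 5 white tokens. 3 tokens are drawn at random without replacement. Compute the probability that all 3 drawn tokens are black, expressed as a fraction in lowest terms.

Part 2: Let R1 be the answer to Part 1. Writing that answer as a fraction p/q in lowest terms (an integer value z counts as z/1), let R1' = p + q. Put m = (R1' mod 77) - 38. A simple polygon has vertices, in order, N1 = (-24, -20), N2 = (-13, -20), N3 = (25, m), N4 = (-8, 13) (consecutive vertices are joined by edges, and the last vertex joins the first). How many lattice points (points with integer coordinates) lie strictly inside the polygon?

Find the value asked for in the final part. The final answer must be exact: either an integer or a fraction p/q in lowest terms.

Part 1: total draws C(9,3) = 84; favorable C(4,3) = 4; P = 1/21; answer 1/21
Part 2: R1 = 1/21; threaded value p + q = 22; m = -16; cross terms: (-24*-20 - -13*-20)=220, (-13*-16 - 25*-20)=708, (25*13 - -8*-16)=197, (-8*-20 - -24*13)=472; twice the area = |1597| = 1597; area = 1597/2; boundary points = 11 + 2 + 1 + 1 = 15; strictly interior points = area - boundary/2 + 1 = 792; answer 792

792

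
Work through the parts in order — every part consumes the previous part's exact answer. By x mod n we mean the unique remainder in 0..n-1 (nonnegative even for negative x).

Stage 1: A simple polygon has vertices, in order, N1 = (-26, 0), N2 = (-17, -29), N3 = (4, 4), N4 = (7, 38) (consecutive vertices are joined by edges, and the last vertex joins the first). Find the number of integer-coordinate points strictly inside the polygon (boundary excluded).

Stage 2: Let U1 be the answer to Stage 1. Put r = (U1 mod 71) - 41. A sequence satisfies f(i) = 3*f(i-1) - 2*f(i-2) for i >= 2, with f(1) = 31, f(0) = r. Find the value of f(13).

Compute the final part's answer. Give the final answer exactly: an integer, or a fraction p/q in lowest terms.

Stage 1: cross terms: (-26*-29 - -17*0)=754, (-17*4 - 4*-29)=48, (4*38 - 7*4)=124, (7*0 - -26*38)=988; twice the area = |1914| = 1914; area = 957; boundary points = 1 + 3 + 1 + 1 = 6; strictly interior points = area - boundary/2 + 1 = 955; answer 955
Stage 2: U1 = 955; r = -9; f(2) = 3*(31) - 2*(-9) = 111; iterating: f(2)=111, f(3)=271, f(4)=591, f(5)=1231, f(6)=2511, f(7)=5071, f(8)=10191, f(9)=20431, f(10)=40911, f(11)=81871, f(12)=163791, f(13)=327631; answer 327631

327631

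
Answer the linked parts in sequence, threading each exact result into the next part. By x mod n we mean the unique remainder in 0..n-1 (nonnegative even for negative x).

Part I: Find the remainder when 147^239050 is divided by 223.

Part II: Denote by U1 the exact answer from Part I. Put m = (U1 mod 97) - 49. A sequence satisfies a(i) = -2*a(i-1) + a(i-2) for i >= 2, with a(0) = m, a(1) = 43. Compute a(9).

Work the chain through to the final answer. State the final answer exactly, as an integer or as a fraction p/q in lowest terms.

Part I: squarings mod 223: 147^1=147, 147^2=201, 147^4=38, 147^8=106, 147^16=86, 147^32=37, 147^64=31, 147^128=69, 147^256=78, 147^512=63, 147^1024=178, 147^2048=18, 147^4096=101, 147^8192=166, 147^16384=127, 147^32768=73, 147^65536=200, 147^131072=83; 147^239050 = 147^2 * 147^8 * 147^64 * 147^128 * 147^256 * 147^1024 * 147^8192 * 147^32768 * 147^65536 * 147^131072 = 127 (mod 223); answer 127
Part II: U1 = 127; m = -19; a(2) = -2*(43) + 1*(-19) = -105; iterating: a(2)=-105, a(3)=253, a(4)=-611, a(5)=1475, a(6)=-3561, a(7)=8597, a(8)=-20755, a(9)=50107; answer 50107

50107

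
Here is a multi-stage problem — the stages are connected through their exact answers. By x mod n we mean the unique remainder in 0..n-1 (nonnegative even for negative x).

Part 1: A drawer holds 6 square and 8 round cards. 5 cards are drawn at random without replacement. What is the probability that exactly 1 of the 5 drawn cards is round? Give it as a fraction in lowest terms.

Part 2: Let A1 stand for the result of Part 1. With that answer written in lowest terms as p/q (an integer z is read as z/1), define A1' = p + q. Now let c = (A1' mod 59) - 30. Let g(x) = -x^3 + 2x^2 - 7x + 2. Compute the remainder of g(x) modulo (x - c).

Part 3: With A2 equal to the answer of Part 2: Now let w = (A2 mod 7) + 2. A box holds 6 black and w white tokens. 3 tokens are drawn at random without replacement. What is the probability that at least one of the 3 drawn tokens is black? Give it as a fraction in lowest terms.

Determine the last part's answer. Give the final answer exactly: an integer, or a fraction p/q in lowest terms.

29/30

Part 1: total draws C(14,5) = 2002; favorable C(8,1)*C(6,4) = 120; P = 60/1001; answer 60/1001
Part 2: A1 = 60/1001; threaded value p + q = 1061; c = 28; remainder = value at the root: -1*(28)^3 + 2*(28)^2 - 7*(28)^1 + 2 = (-21952) + (1568) + (-196) + (2) = -20578; answer -20578
Part 3: A2 = -20578; w = 4; total draws C(10,3) = 120; complement C(4,3) = 4; favorable 120 - 4 = 116; P = 29/30; answer 29/30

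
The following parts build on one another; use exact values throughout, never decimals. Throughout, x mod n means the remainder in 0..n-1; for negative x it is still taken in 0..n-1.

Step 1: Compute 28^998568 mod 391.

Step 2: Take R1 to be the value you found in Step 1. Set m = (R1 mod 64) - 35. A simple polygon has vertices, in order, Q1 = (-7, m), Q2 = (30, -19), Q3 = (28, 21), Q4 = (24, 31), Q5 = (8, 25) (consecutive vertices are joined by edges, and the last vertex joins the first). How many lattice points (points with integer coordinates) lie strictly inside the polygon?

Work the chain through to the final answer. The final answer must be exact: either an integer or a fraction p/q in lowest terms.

1068

Step 1: squarings mod 391: 28^1=28, 28^2=2, 28^4=4, 28^8=16, 28^16=256, 28^32=239, 28^64=35, 28^128=52, 28^256=358, 28^512=307, 28^1024=18, 28^2048=324, 28^4096=188, 28^8192=154, 28^16384=256, 28^32768=239, 28^65536=35, 28^131072=52, 28^262144=358, 28^524288=307; 28^998568 = 28^8 * 28^32 * 28^128 * 28^1024 * 28^2048 * 28^4096 * 28^8192 * 28^65536 * 28^131072 * 28^262144 * 28^524288 = 101 (mod 391); answer 101
Step 2: R1 = 101; m = 2; cross terms: (-7*-19 - 30*2)=73, (30*21 - 28*-19)=1162, (28*31 - 24*21)=364, (24*25 - 8*31)=352, (8*2 - -7*25)=191; twice the area = |2142| = 2142; area = 1071; boundary points = 1 + 2 + 2 + 2 + 1 = 8; strictly interior points = area - boundary/2 + 1 = 1068; answer 1068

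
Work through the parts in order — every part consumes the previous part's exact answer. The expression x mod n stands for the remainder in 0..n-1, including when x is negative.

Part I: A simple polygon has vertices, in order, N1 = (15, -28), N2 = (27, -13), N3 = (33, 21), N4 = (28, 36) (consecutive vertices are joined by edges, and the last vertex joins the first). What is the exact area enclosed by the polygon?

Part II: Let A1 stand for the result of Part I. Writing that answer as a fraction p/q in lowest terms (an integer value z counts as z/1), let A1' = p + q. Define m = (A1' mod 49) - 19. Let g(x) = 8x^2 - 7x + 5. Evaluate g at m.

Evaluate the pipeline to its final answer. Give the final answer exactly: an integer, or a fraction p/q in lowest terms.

2436

Part I: cross terms: (15*-13 - 27*-28)=561, (27*21 - 33*-13)=996, (33*36 - 28*21)=600, (28*-28 - 15*36)=-1324; twice the area = |833| = 833; area = 833/2; answer 833/2
Part II: A1 = 833/2; threaded value p + q = 835; m = -17; 8*(-17)^2 - 7*(-17)^1 + 5 = (2312) + (119) + (5) = 2436; answer 2436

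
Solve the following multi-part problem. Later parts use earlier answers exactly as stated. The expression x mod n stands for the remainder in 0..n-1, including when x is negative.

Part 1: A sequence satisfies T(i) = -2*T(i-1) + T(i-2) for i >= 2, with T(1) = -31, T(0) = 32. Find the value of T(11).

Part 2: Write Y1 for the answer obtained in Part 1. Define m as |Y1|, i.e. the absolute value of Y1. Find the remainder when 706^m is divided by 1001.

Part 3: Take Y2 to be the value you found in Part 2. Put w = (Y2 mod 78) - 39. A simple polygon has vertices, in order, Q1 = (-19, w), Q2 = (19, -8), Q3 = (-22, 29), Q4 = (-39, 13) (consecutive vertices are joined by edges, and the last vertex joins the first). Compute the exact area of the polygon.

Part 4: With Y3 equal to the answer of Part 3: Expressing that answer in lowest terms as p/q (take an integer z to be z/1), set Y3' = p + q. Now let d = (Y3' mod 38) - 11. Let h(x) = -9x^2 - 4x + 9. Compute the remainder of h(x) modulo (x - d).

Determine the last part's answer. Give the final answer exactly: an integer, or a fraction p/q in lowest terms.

Part 1: T(2) = -2*(-31) + 1*(32) = 94; iterating: T(2)=94, T(3)=-219, T(4)=532, T(5)=-1283, T(6)=3098, T(7)=-7479, T(8)=18056, T(9)=-43591, T(10)=105238, T(11)=-254067; answer -254067
Part 2: Y1 = -254067; m = 254067; squarings mod 1001: 706^1=706, 706^2=939, 706^4=841, 706^8=575, 706^16=295, 706^32=939, 706^64=841, 706^128=575, 706^256=295, 706^512=939, 706^1024=841, 706^2048=575, 706^4096=295, 706^8192=939, 706^16384=841, 706^32768=575, 706^65536=295, 706^131072=939; 706^254067 = 706^1 * 706^2 * 706^16 * 706^32 * 706^64 * 706^8192 * 706^16384 * 706^32768 * 706^65536 * 706^131072 = 909 (mod 1001); answer 909
Part 3: Y2 = 909; w = 12; cross terms: (-19*-8 - 19*12)=-76, (19*29 - -22*-8)=375, (-22*13 - -39*29)=845, (-39*12 - -19*13)=-221; twice the area = |923| = 923; area = 923/2; answer 923/2
Part 4: Y3 = 923/2; threaded value p + q = 925; d = 2; remainder = value at the root: -9*(2)^2 - 4*(2)^1 + 9 = (-36) + (-8) + (9) = -35; answer -35

-35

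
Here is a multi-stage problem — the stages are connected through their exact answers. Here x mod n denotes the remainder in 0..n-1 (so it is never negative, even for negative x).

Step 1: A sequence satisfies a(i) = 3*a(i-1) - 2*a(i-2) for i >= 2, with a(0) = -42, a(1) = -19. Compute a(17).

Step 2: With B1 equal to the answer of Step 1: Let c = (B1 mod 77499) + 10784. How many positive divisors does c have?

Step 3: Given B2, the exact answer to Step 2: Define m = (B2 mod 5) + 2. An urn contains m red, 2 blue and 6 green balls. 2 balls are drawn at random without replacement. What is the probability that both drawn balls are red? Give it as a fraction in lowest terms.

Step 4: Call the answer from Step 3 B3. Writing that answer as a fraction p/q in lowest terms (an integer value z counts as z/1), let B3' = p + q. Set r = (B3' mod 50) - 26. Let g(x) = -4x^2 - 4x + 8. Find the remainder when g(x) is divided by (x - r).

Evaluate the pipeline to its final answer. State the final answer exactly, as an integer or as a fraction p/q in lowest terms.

-1512

Step 1: a(2) = 3*(-19) - 2*(-42) = 27; iterating: a(2)=27, a(3)=119, a(4)=303, a(5)=671, a(6)=1407, a(7)=2879, a(8)=5823, a(9)=11711, a(10)=23487, a(11)=47039, a(12)=94143, a(13)=188351, a(14)=376767, a(15)=753599, a(16)=1507263, a(17)=3014591; answer 3014591
Step 2: B1 = 3014591; c = 80413; 80413 = 97 * 829; number of divisors = (1+1) * (1+1) = 4; answer 4
Step 3: B2 = 4; m = 6; total draws C(14,2) = 91; favorable C(6,2) = 15; P = 15/91; answer 15/91
Step 4: B3 = 15/91; threaded value p + q = 106; r = -20; remainder = value at the root: -4*(-20)^2 - 4*(-20)^1 + 8 = (-1600) + (80) + (8) = -1512; answer -1512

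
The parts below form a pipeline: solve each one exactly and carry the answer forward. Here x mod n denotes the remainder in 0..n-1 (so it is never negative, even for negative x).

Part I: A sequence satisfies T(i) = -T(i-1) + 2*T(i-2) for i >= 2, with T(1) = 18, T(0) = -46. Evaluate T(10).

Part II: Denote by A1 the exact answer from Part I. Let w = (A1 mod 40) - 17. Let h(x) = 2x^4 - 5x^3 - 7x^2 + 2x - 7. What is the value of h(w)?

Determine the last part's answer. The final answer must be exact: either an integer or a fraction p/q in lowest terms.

Part I: T(2) = -1*(18) + 2*(-46) = -110; iterating: T(2)=-110, T(3)=146, T(4)=-366, T(5)=658, T(6)=-1390, T(7)=2706, T(8)=-5486, T(9)=10898, T(10)=-21870; answer -21870
Part II: A1 = -21870; w = -7; 2*(-7)^4 - 5*(-7)^3 - 7*(-7)^2 + 2*(-7)^1 - 7 = (4802) + (1715) + (-343) + (-14) + (-7) = 6153; answer 6153

6153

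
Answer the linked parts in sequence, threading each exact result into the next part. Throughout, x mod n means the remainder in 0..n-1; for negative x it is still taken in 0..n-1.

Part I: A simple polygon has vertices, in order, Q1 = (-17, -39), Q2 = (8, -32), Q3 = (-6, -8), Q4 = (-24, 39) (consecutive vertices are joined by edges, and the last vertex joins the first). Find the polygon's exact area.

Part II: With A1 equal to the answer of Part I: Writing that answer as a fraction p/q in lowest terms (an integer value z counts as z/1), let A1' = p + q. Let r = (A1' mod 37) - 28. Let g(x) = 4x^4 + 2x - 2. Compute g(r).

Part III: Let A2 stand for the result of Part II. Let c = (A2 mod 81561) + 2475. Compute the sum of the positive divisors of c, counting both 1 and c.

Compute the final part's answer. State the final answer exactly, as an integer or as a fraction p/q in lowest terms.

Part I: cross terms: (-17*-32 - 8*-39)=856, (8*-8 - -6*-32)=-256, (-6*39 - -24*-8)=-426, (-24*-39 - -17*39)=1599; twice the area = |1773| = 1773; area = 1773/2; answer 1773/2
Part II: A1 = 1773/2; threaded value p + q = 1775; r = 8; 4*(8)^4 + 2*(8)^1 - 2 = (16384) + (16) + (-2) = 16398; answer 16398
Part III: A2 = 16398; c = 18873; 18873 = 3^4 * 233; sigma = (1 + 3 + 9 + 27 + 81) * (1 + 233) = 121 * 234 = 28314; answer 28314

28314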